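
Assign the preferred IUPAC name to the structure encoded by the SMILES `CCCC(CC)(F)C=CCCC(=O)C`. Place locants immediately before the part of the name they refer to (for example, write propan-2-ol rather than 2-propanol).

7-ethyl-7-fluorodec-5-en-2-one

The longest chain bearing the carbonyl and the multiple bond is 10 carbons long (decane).
The highest-priority functional group is a ketone (C=O on an internal carbon), so the name ends in -one.
A C=C double bond in the chain gives the infix -ene-.
Number the chain so that numbering from this end puts the carbonyl group at C-2 rather than C-9.
With this numbering: the carbonyl at C-2; the double bond between C-5 and C-6; an ethyl group at C-7; a fluoro group at C-7.
The substituents are ordered alphabetically, ignoring any di-/tri- multipliers.
Putting it together: 7-ethyl-7-fluorodec-5-en-2-one.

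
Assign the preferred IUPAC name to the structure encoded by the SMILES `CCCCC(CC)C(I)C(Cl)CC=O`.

The longest carbon chain that includes the –CHO group has 9 carbons, so the parent hydride is nonane.
An aldehyde (terminal –CHO) is the principal characteristic group, giving the suffix -al.
Choose the numbering such that the aldehyde carbon is C-1 by definition.
That gives a chloro group at C-3; an ethyl group at C-5; an iodo group at C-4.
The substituents are ordered alphabetically, ignoring any di-/tri- multipliers.
Putting it together: 3-chloro-5-ethyl-4-iodononanal.

3-chloro-5-ethyl-4-iodononanal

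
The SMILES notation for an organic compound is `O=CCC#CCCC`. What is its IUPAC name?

hept-3-ynal

The longest carbon chain that includes the –CHO group and the multiple bond has 7 carbons, so the parent hydride is heptane.
The principal characteristic group is an aldehyde (terminal –CHO), named with the suffix -al.
There is one C≡C triple bond, indicated by the ending -yne.
Choose the numbering such that the aldehyde carbon is C-1 by definition.
That gives the triple bond between C-3 and C-4.
Putting it together: hept-3-ynal.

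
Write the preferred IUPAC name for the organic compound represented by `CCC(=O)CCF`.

1-fluoropentan-3-one

Counting along the main chain through the carbonyl gives 5 carbons: the parent is pentane.
The highest-priority functional group is a ketone (C=O on an internal carbon), so the name ends in -one.
The numbering direction is chosen so that the substituent locant set {1} is lower than {5} at the first point of difference.
This places the carbonyl at C-3; a fluoro group at C-1.
The name is 1-fluoropentan-3-one.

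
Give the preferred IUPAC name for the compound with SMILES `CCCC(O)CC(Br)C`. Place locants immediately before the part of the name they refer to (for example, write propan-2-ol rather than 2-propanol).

2-bromoheptan-4-ol

Counting along the main chain through the –OH group gives 7 carbons: the parent is heptane.
The principal characteristic group is an alcohol (–OH), named with the suffix -ol.
The numbering direction is chosen so that the substituent locant set {2} is lower than {6} at the first point of difference.
That gives the hydroxyl at C-4; a bromo group at C-2.
Putting it together: 2-bromoheptan-4-ol.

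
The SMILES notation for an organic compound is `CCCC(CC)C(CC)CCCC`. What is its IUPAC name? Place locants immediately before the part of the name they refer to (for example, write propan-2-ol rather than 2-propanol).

The parent chain contains 9 carbons (nonane).
Choose the numbering such that the substituent locant set {4,5} is lower than {5,6} at the first point of difference.
That gives ethyl groups at C-4 and C-5.
Assembling the pieces gives 4,5-diethylnonane.

4,5-diethylnonane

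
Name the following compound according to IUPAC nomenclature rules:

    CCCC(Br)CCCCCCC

4-bromoundecane

The longest continuous carbon chain has 11 atoms, so the parent hydride is undecane.
Choose the numbering such that the substituent locant set {4} is lower than {8} at the first point of difference.
That gives a bromo group at C-4.
The name is 4-bromoundecane.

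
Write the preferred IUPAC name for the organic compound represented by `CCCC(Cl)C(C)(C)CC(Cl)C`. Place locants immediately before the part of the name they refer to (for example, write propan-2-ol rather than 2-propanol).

2,5-dichloro-4,4-dimethyloctane

The longest carbon chain is 8 atoms: the parent is octane.
The numbering direction is chosen so that the substituent locant set {2,4,4,5} is lower than {4,5,5,7} at the first point of difference.
This places chloro groups at C-2 and C-5; two methyl groups at C-4.
The substituents are ordered alphabetically, ignoring any di-/tri- multipliers.
The name is 2,5-dichloro-4,4-dimethyloctane.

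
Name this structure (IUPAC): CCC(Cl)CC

3-chloropentane

The longest continuous carbon chain has 5 atoms, so the parent hydride is pentane.
The molecule is symmetric, so either numbering direction gives the same locants.
With this numbering: a chloro group at C-3.
Putting it together: 3-chloropentane.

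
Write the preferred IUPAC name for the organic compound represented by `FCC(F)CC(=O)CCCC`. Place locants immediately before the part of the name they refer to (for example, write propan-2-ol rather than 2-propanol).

1,2-difluorooctan-4-one

The longest carbon chain that includes the carbonyl has 8 carbons, so the parent hydride is octane.
The highest-priority functional group is a ketone (C=O on an internal carbon), so the name ends in -one.
Choose the numbering such that numbering from this end puts the carbonyl group at C-4 rather than C-5.
This places the carbonyl at C-4; fluoro groups at C-1 and C-2.
Assembling the pieces gives 1,2-difluorooctan-4-one.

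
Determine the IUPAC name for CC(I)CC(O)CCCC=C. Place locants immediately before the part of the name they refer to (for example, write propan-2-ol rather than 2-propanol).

Counting along the main chain through the –OH group and the multiple bond gives 9 carbons: the parent is nonane.
An alcohol (–OH) is the principal characteristic group, giving the suffix -ol.
A C=C double bond in the chain gives the infix -ene-.
The numbering direction is chosen so that numbering from this end puts the hydroxyl group at C-4 rather than C-6.
With this numbering: the hydroxyl at C-4; the double bond between C-8 and C-9; an iodo group at C-2.
Assembling the pieces gives 2-iodonon-8-en-4-ol.

2-iodonon-8-en-4-ol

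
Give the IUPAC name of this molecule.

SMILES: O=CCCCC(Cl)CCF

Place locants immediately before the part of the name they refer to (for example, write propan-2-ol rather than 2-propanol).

5-chloro-7-fluoroheptanal

Counting along the main chain through the –CHO group gives 7 carbons: the parent is heptane.
The principal characteristic group is an aldehyde (terminal –CHO), named with the suffix -al.
Choose the numbering such that the aldehyde carbon is C-1 by definition.
That gives a chloro group at C-5; a fluoro group at C-7.
Substituent prefixes are cited in alphabetical order (multiplying prefixes like di-/tri- are ignored for ordering).
Assembling the pieces gives 5-chloro-7-fluoroheptanal.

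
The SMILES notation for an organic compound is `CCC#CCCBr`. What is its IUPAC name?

The longest chain bearing the multiple bond is 6 carbons long (hexane).
There is one C≡C triple bond, indicated by the ending -yne.
Number the chain so that the substituent locant set {1} is lower than {6} at the first point of difference.
With this numbering: the triple bond between C-3 and C-4; a bromo group at C-1.
The name is 1-bromohex-3-yne.

1-bromohex-3-yne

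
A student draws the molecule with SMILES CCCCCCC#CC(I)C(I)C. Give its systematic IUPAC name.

2,3-diiodoundec-4-yne

The longest chain bearing the multiple bond is 11 carbons long (undecane).
A C≡C triple bond in the chain gives the infix -yne-.
Number the chain so that numbering from this end puts the triple bond at C-4 rather than C-7.
This places the triple bond between C-4 and C-5; iodo groups at C-2 and C-3.
Assembling the pieces gives 2,3-diiodoundec-4-yne.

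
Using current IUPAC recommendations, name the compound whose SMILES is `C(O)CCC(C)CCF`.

Counting along the main chain through the –OH group gives 6 carbons: the parent is hexane.
The highest-priority functional group is an alcohol (–OH), so the name ends in -ol.
Choose the numbering such that numbering from this end puts the hydroxyl group at C-1 rather than C-6.
That gives the hydroxyl at C-1; a fluoro group at C-6; a methyl group at C-4.
Prefixes are listed alphabetically: fluoro, methyl.
The name is 6-fluoro-4-methylhexan-1-ol.

6-fluoro-4-methylhexan-1-ol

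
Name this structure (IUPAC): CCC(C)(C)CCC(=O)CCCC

The longest carbon chain that includes the carbonyl has 10 carbons, so the parent hydride is decane.
A ketone (C=O on an internal carbon) is the principal characteristic group, giving the suffix -one.
The numbering direction is chosen so that numbering from this end puts the carbonyl group at C-5 rather than C-6.
This places the carbonyl at C-5; two methyl groups at C-8.
The name is 8,8-dimethyldecan-5-one.

8,8-dimethyldecan-5-one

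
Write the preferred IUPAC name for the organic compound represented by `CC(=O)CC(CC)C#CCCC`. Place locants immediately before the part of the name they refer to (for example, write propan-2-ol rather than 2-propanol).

4-ethylnon-5-yn-2-one

Counting along the main chain through the carbonyl and the multiple bond gives 9 carbons: the parent is nonane.
A ketone (C=O on an internal carbon) is the principal characteristic group, giving the suffix -one.
The chain contains a C≡C triple bond, so the unsaturation ending is -yne.
The numbering direction is chosen so that numbering from this end puts the carbonyl group at C-2 rather than C-8.
With this numbering: the carbonyl at C-2; the triple bond between C-5 and C-6; an ethyl group at C-4.
Assembling the pieces gives 4-ethylnon-5-yn-2-one.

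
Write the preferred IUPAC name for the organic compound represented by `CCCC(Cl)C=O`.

The longest carbon chain that includes the –CHO group has 5 carbons, so the parent hydride is pentane.
The highest-priority functional group is an aldehyde (terminal –CHO), so the name ends in -al.
The numbering direction is chosen so that the aldehyde carbon is C-1 by definition.
This places a chloro group at C-2.
Assembling the pieces gives 2-chloropentanal.

2-chloropentanal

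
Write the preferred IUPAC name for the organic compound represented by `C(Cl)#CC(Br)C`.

3-bromo-1-chlorobut-1-yne

The longest chain bearing the multiple bond is 4 carbons long (butane).
A C≡C triple bond in the chain gives the infix -yne-.
Number the chain so that numbering from this end puts the triple bond at C-1 rather than C-3.
This places the triple bond between C-1 and C-2; a bromo group at C-3; a chloro group at C-1.
Prefixes are listed alphabetically: bromo, chloro.
The name is 3-bromo-1-chlorobut-1-yne.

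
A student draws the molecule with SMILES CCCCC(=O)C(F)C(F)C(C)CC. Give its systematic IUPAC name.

The longest chain bearing the carbonyl is 10 carbons long (decane).
The highest-priority functional group is a ketone (C=O on an internal carbon), so the name ends in -one.
The numbering direction is chosen so that numbering from this end puts the carbonyl group at C-5 rather than C-6.
That gives the carbonyl at C-5; fluoro groups at C-6 and C-7; a methyl group at C-8.
Substituent prefixes are cited in alphabetical order (multiplying prefixes like di-/tri- are ignored for ordering).
Putting it together: 6,7-difluoro-8-methyldecan-5-one.

6,7-difluoro-8-methyldecan-5-one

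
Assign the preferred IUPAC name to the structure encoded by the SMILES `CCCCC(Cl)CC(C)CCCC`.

5-chloro-7-methylundecane

The parent chain contains 11 carbons (undecane).
Choose the numbering such that the locant sets are identical either way, so the alphabetically earlier chloro substituent takes the lower locant (5 rather than 7).
With this numbering: a chloro group at C-5; a methyl group at C-7.
Substituent prefixes are cited in alphabetical order (multiplying prefixes like di-/tri- are ignored for ordering).
Putting it together: 5-chloro-7-methylundecane.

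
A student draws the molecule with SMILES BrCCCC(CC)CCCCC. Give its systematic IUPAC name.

1-bromo-4-ethylnonane

The parent chain contains 9 carbons (nonane).
Choose the numbering such that the substituent locant set {1,4} is lower than {6,9} at the first point of difference.
With this numbering: a bromo group at C-1; an ethyl group at C-4.
The substituents are ordered alphabetically, ignoring any di-/tri- multipliers.
Putting it together: 1-bromo-4-ethylnonane.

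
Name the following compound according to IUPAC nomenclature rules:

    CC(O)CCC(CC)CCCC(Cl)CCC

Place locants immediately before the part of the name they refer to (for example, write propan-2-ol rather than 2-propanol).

Counting along the main chain through the –OH group gives 12 carbons: the parent is dodecane.
An alcohol (–OH) is the principal characteristic group, giving the suffix -ol.
The numbering direction is chosen so that numbering from this end puts the hydroxyl group at C-2 rather than C-11.
With this numbering: the hydroxyl at C-2; a chloro group at C-9; an ethyl group at C-5.
The substituents are ordered alphabetically, ignoring any di-/tri- multipliers.
The name is 9-chloro-5-ethyldodecan-2-ol.

9-chloro-5-ethyldodecan-2-ol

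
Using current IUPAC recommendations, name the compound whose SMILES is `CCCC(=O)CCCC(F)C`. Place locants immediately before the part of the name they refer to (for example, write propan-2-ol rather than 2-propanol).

8-fluorononan-4-one

The longest chain bearing the carbonyl is 9 carbons long (nonane).
The highest-priority functional group is a ketone (C=O on an internal carbon), so the name ends in -one.
Number the chain so that numbering from this end puts the carbonyl group at C-4 rather than C-6.
That gives the carbonyl at C-4; a fluoro group at C-8.
Assembling the pieces gives 8-fluorononan-4-one.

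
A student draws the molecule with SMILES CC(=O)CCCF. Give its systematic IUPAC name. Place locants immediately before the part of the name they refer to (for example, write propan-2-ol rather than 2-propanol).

The longest chain bearing the carbonyl is 5 carbons long (pentane).
A ketone (C=O on an internal carbon) is the principal characteristic group, giving the suffix -one.
The numbering direction is chosen so that numbering from this end puts the carbonyl group at C-2 rather than C-4.
This places the carbonyl at C-2; a fluoro group at C-5.
Putting it together: 5-fluoropentan-2-one.

5-fluoropentan-2-one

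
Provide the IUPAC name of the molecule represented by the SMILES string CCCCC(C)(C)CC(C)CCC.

4,6,6-trimethyldecane

The parent chain contains 10 carbons (decane).
Number the chain so that the substituent locant set {4,6,6} is lower than {5,5,7} at the first point of difference.
That gives methyl groups at C-4 and C-6 (×2).
The name is 4,6,6-trimethyldecane.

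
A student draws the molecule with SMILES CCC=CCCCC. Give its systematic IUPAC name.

oct-3-ene

The longest carbon chain that includes the multiple bond has 8 carbons, so the parent hydride is octane.
The chain contains a C=C double bond, so the unsaturation ending is -ene.
The numbering direction is chosen so that numbering from this end puts the double bond at C-3 rather than C-5.
With this numbering: the double bond between C-3 and C-4.
Assembling the pieces gives oct-3-ene.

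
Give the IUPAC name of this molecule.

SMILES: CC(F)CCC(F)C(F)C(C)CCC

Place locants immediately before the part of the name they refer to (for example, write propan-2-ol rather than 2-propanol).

2,5,6-trifluoro-7-methyldecane

The parent chain contains 10 carbons (decane).
Choose the numbering such that the substituent locant set {2,5,6,7} is lower than {4,5,6,9} at the first point of difference.
With this numbering: fluoro groups at C-2 and C-5 and C-6; a methyl group at C-7.
The substituents are ordered alphabetically, ignoring any di-/tri- multipliers.
Putting it together: 2,5,6-trifluoro-7-methyldecane.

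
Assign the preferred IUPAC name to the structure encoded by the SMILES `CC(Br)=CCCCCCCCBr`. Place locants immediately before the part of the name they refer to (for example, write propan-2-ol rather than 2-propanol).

The longest chain bearing the multiple bond is 10 carbons long (decane).
The chain contains a C=C double bond, so the unsaturation ending is -ene.
Choose the numbering such that numbering from this end puts the double bond at C-2 rather than C-8.
With this numbering: the double bond between C-2 and C-3; bromo groups at C-2 and C-10.
Assembling the pieces gives 2,10-dibromodec-2-ene.

2,10-dibromodec-2-ene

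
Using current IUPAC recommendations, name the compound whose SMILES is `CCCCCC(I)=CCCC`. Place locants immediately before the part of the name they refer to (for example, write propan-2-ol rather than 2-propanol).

5-iododec-4-ene

The longest chain bearing the multiple bond is 10 carbons long (decane).
A C=C double bond in the chain gives the infix -ene-.
Number the chain so that numbering from this end puts the double bond at C-4 rather than C-6.
That gives the double bond between C-4 and C-5; an iodo group at C-5.
The name is 5-iododec-4-ene.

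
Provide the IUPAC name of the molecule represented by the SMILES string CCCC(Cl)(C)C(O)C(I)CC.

The longest chain bearing the –OH group is 8 carbons long (octane).
The highest-priority functional group is an alcohol (–OH), so the name ends in -ol.
Number the chain so that numbering from this end puts the hydroxyl group at C-4 rather than C-5.
That gives the hydroxyl at C-4; a chloro group at C-5; an iodo group at C-3; a methyl group at C-5.
The substituents are ordered alphabetically, ignoring any di-/tri- multipliers.
The name is 5-chloro-3-iodo-5-methyloctan-4-ol.

5-chloro-3-iodo-5-methyloctan-4-ol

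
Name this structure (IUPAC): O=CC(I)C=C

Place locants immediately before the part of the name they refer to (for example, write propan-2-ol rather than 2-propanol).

Counting along the main chain through the –CHO group and the multiple bond gives 4 carbons: the parent is butane.
The principal characteristic group is an aldehyde (terminal –CHO), named with the suffix -al.
There is one C=C double bond, indicated by the ending -ene.
Choose the numbering such that the aldehyde carbon is C-1 by definition.
That gives the double bond between C-3 and C-4; an iodo group at C-2.
The name is 2-iodobut-3-enal.

2-iodobut-3-enal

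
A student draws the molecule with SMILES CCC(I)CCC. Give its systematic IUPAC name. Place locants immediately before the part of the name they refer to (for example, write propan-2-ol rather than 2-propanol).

The parent chain contains 6 carbons (hexane).
The numbering direction is chosen so that the substituent locant set {3} is lower than {4} at the first point of difference.
With this numbering: an iodo group at C-3.
The name is 3-iodohexane.

3-iodohexane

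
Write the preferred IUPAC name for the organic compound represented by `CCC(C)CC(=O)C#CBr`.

The longest carbon chain that includes the carbonyl and the multiple bond has 7 carbons, so the parent hydride is heptane.
The principal characteristic group is a ketone (C=O on an internal carbon), named with the suffix -one.
A C≡C triple bond in the chain gives the infix -yne-.
The numbering direction is chosen so that numbering from this end puts the carbonyl group at C-3 rather than C-5.
With this numbering: the carbonyl at C-3; the triple bond between C-1 and C-2; a bromo group at C-1; a methyl group at C-5.
Substituent prefixes are cited in alphabetical order (multiplying prefixes like di-/tri- are ignored for ordering).
Putting it together: 1-bromo-5-methylhept-1-yn-3-one.

1-bromo-5-methylhept-1-yn-3-one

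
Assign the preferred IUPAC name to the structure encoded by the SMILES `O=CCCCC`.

pentanal

Counting along the main chain through the –CHO group gives 5 carbons: the parent is pentane.
The principal characteristic group is an aldehyde (terminal –CHO), named with the suffix -al.
Number the chain so that the aldehyde carbon is C-1 by definition.
Assembling the pieces gives pentanal.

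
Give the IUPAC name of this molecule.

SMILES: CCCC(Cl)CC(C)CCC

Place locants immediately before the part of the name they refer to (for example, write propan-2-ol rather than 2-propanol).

4-chloro-6-methylnonane

The longest carbon chain is 9 atoms: the parent is nonane.
Number the chain so that the locant sets are identical either way, so the alphabetically earlier chloro substituent takes the lower locant (4 rather than 6).
This places a chloro group at C-4; a methyl group at C-6.
The substituents are ordered alphabetically, ignoring any di-/tri- multipliers.
Putting it together: 4-chloro-6-methylnonane.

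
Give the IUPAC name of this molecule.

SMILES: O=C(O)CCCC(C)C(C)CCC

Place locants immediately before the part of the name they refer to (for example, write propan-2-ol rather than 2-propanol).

5,6-dimethylnonanoic acid

The longest carbon chain that includes the –COOH group has 9 carbons, so the parent hydride is nonane.
A carboxylic acid (terminal –COOH) is the principal characteristic group, giving the suffix -oic acid.
The numbering direction is chosen so that the carboxylic acid carbon is C-1 by definition.
That gives methyl groups at C-5 and C-6.
Assembling the pieces gives 5,6-dimethylnonanoic acid.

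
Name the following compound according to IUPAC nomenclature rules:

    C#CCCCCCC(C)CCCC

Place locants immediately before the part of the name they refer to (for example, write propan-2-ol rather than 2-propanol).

The longest carbon chain that includes the multiple bond has 12 carbons, so the parent hydride is dodecane.
A C≡C triple bond in the chain gives the infix -yne-.
The numbering direction is chosen so that numbering from this end puts the triple bond at C-1 rather than C-11.
This places the triple bond between C-1 and C-2; a methyl group at C-8.
Assembling the pieces gives 8-methyldodec-1-yne.

8-methyldodec-1-yne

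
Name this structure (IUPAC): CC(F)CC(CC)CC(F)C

The longest carbon chain is 7 atoms: the parent is heptane.
The molecule is symmetric, so either numbering direction gives the same locants.
This places an ethyl group at C-4; fluoro groups at C-2 and C-6.
Prefixes are listed alphabetically: ethyl, fluoro.
Putting it together: 4-ethyl-2,6-difluoroheptane.

4-ethyl-2,6-difluoroheptane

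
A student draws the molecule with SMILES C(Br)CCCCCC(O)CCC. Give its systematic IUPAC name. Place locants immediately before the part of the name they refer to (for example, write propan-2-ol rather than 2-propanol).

Counting along the main chain through the –OH group gives 10 carbons: the parent is decane.
An alcohol (–OH) is the principal characteristic group, giving the suffix -ol.
The numbering direction is chosen so that numbering from this end puts the hydroxyl group at C-4 rather than C-7.
With this numbering: the hydroxyl at C-4; a bromo group at C-10.
The name is 10-bromodecan-4-ol.

10-bromodecan-4-ol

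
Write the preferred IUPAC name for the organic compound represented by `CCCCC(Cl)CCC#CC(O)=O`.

6-chlorodec-2-ynoic acid

Counting along the main chain through the –COOH group and the multiple bond gives 10 carbons: the parent is decane.
A carboxylic acid (terminal –COOH) is the principal characteristic group, giving the suffix -oic acid.
There is one C≡C triple bond, indicated by the ending -yne.
The numbering direction is chosen so that the carboxylic acid carbon is C-1 by definition.
This places the triple bond between C-2 and C-3; a chloro group at C-6.
Putting it together: 6-chlorodec-2-ynoic acid.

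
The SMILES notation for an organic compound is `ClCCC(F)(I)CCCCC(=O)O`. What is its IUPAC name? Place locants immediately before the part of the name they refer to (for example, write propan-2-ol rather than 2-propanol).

Counting along the main chain through the –COOH group gives 8 carbons: the parent is octane.
A carboxylic acid (terminal –COOH) is the principal characteristic group, giving the suffix -oic acid.
The numbering direction is chosen so that the carboxylic acid carbon is C-1 by definition.
This places a chloro group at C-8; a fluoro group at C-6; an iodo group at C-6.
Prefixes are listed alphabetically: chloro, fluoro, iodo.
The name is 8-chloro-6-fluoro-6-iodooctanoic acid.

8-chloro-6-fluoro-6-iodooctanoic acid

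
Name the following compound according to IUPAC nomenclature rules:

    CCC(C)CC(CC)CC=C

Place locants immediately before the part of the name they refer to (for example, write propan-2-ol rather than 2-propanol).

4-ethyl-6-methyloct-1-ene

The longest carbon chain that includes the multiple bond has 8 carbons, so the parent hydride is octane.
There is one C=C double bond, indicated by the ending -ene.
The numbering direction is chosen so that numbering from this end puts the double bond at C-1 rather than C-7.
With this numbering: the double bond between C-1 and C-2; an ethyl group at C-4; a methyl group at C-6.
Prefixes are listed alphabetically: ethyl, methyl.
Putting it together: 4-ethyl-6-methyloct-1-ene.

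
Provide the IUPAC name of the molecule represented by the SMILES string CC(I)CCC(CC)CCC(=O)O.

The longest chain bearing the –COOH group is 8 carbons long (octane).
The highest-priority functional group is a carboxylic acid (terminal –COOH), so the name ends in -oic acid.
Choose the numbering such that the carboxylic acid carbon is C-1 by definition.
This places an ethyl group at C-4; an iodo group at C-7.
Substituent prefixes are cited in alphabetical order (multiplying prefixes like di-/tri- are ignored for ordering).
Assembling the pieces gives 4-ethyl-7-iodooctanoic acid.

4-ethyl-7-iodooctanoic acid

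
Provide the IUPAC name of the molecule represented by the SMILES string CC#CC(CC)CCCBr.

7-bromo-4-ethylhept-2-yne

The longest chain bearing the multiple bond is 7 carbons long (heptane).
The chain contains a C≡C triple bond, so the unsaturation ending is -yne.
The numbering direction is chosen so that numbering from this end puts the triple bond at C-2 rather than C-5.
This places the triple bond between C-2 and C-3; a bromo group at C-7; an ethyl group at C-4.
The substituents are ordered alphabetically, ignoring any di-/tri- multipliers.
The name is 7-bromo-4-ethylhept-2-yne.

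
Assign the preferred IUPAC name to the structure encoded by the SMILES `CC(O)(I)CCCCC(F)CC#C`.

Counting along the main chain through the –OH group and the multiple bond gives 10 carbons: the parent is decane.
An alcohol (–OH) is the principal characteristic group, giving the suffix -ol.
There is one C≡C triple bond, indicated by the ending -yne.
The numbering direction is chosen so that numbering from this end puts the hydroxyl group at C-2 rather than C-9.
With this numbering: the hydroxyl at C-2; the triple bond between C-9 and C-10; a fluoro group at C-7; an iodo group at C-2.
Substituent prefixes are cited in alphabetical order (multiplying prefixes like di-/tri- are ignored for ordering).
Assembling the pieces gives 7-fluoro-2-iododec-9-yn-2-ol.

7-fluoro-2-iododec-9-yn-2-ol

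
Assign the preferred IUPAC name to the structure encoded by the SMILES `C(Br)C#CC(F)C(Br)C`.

1,5-dibromo-4-fluorohex-2-yne

The longest chain bearing the multiple bond is 6 carbons long (hexane).
A C≡C triple bond in the chain gives the infix -yne-.
Number the chain so that numbering from this end puts the triple bond at C-2 rather than C-4.
That gives the triple bond between C-2 and C-3; bromo groups at C-1 and C-5; a fluoro group at C-4.
The substituents are ordered alphabetically, ignoring any di-/tri- multipliers.
Putting it together: 1,5-dibromo-4-fluorohex-2-yne.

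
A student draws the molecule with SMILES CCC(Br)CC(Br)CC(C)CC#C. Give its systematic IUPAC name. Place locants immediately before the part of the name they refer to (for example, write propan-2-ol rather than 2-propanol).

The longest chain bearing the multiple bond is 10 carbons long (decane).
There is one C≡C triple bond, indicated by the ending -yne.
The numbering direction is chosen so that numbering from this end puts the triple bond at C-1 rather than C-9.
With this numbering: the triple bond between C-1 and C-2; bromo groups at C-6 and C-8; a methyl group at C-4.
The substituents are ordered alphabetically, ignoring any di-/tri- multipliers.
Assembling the pieces gives 6,8-dibromo-4-methyldec-1-yne.

6,8-dibromo-4-methyldec-1-yne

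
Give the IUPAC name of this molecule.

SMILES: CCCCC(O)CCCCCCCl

11-chloroundecan-5-ol

The longest chain bearing the –OH group is 11 carbons long (undecane).
The highest-priority functional group is an alcohol (–OH), so the name ends in -ol.
The numbering direction is chosen so that numbering from this end puts the hydroxyl group at C-5 rather than C-7.
That gives the hydroxyl at C-5; a chloro group at C-11.
Assembling the pieces gives 11-chloroundecan-5-ol.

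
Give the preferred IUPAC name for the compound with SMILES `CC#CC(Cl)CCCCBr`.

8-bromo-4-chlorooct-2-yne

The longest carbon chain that includes the multiple bond has 8 carbons, so the parent hydride is octane.
The chain contains a C≡C triple bond, so the unsaturation ending is -yne.
Number the chain so that numbering from this end puts the triple bond at C-2 rather than C-6.
This places the triple bond between C-2 and C-3; a bromo group at C-8; a chloro group at C-4.
Prefixes are listed alphabetically: bromo, chloro.
The name is 8-bromo-4-chlorooct-2-yne.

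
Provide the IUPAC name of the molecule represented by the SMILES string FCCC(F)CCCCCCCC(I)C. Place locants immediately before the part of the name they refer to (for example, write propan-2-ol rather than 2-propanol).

The longest carbon chain is 12 atoms: the parent is dodecane.
Number the chain so that the substituent locant set {1,3,11} is lower than {2,10,12} at the first point of difference.
That gives fluoro groups at C-1 and C-3; an iodo group at C-11.
Substituent prefixes are cited in alphabetical order (multiplying prefixes like di-/tri- are ignored for ordering).
Putting it together: 1,3-difluoro-11-iodododecane.

1,3-difluoro-11-iodododecane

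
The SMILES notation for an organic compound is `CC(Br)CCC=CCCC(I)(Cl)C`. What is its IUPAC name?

9-bromo-2-chloro-2-iododec-5-ene

Counting along the main chain through the multiple bond gives 10 carbons: the parent is decane.
A C=C double bond in the chain gives the infix -ene-.
Number the chain so that the substituent locant set {2,2,9} is lower than {2,9,9} at the first point of difference.
This places the double bond between C-5 and C-6; a bromo group at C-9; a chloro group at C-2; an iodo group at C-2.
Prefixes are listed alphabetically: bromo, chloro, iodo.
The name is 9-bromo-2-chloro-2-iododec-5-ene.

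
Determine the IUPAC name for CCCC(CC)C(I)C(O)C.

4-ethyl-3-iodoheptan-2-ol

Counting along the main chain through the –OH group gives 7 carbons: the parent is heptane.
An alcohol (–OH) is the principal characteristic group, giving the suffix -ol.
The numbering direction is chosen so that numbering from this end puts the hydroxyl group at C-2 rather than C-6.
That gives the hydroxyl at C-2; an ethyl group at C-4; an iodo group at C-3.
Prefixes are listed alphabetically: ethyl, iodo.
Putting it together: 4-ethyl-3-iodoheptan-2-ol.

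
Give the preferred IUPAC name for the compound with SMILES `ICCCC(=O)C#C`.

6-iodohex-1-yn-3-one

The longest chain bearing the carbonyl and the multiple bond is 6 carbons long (hexane).
The highest-priority functional group is a ketone (C=O on an internal carbon), so the name ends in -one.
There is one C≡C triple bond, indicated by the ending -yne.
The numbering direction is chosen so that numbering from this end puts the carbonyl group at C-3 rather than C-4.
That gives the carbonyl at C-3; the triple bond between C-1 and C-2; an iodo group at C-6.
Putting it together: 6-iodohex-1-yn-3-one.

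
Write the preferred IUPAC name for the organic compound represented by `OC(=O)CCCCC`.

The longest carbon chain that includes the –COOH group has 6 carbons, so the parent hydride is hexane.
A carboxylic acid (terminal –COOH) is the principal characteristic group, giving the suffix -oic acid.
The numbering direction is chosen so that the carboxylic acid carbon is C-1 by definition.
The name is hexanoic acid.

hexanoic acid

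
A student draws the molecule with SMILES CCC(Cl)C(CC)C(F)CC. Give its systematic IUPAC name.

3-chloro-4-ethyl-5-fluoroheptane

The parent chain contains 7 carbons (heptane).
Choose the numbering such that the locant sets are identical either way, so the alphabetically earlier chloro substituent takes the lower locant (3 rather than 5).
This places a chloro group at C-3; an ethyl group at C-4; a fluoro group at C-5.
Prefixes are listed alphabetically: chloro, ethyl, fluoro.
Putting it together: 3-chloro-4-ethyl-5-fluoroheptane.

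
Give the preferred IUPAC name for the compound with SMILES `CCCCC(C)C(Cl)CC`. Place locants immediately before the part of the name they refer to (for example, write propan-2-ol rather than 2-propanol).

3-chloro-4-methyloctane

The longest carbon chain is 8 atoms: the parent is octane.
Choose the numbering such that the substituent locant set {3,4} is lower than {5,6} at the first point of difference.
That gives a chloro group at C-3; a methyl group at C-4.
The substituents are ordered alphabetically, ignoring any di-/tri- multipliers.
Putting it together: 3-chloro-4-methyloctane.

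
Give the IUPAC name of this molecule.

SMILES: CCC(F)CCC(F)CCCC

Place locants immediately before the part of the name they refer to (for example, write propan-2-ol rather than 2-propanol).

The longest continuous carbon chain has 10 atoms, so the parent hydride is decane.
The numbering direction is chosen so that the substituent locant set {3,6} is lower than {5,8} at the first point of difference.
With this numbering: fluoro groups at C-3 and C-6.
Putting it together: 3,6-difluorodecane.

3,6-difluorodecane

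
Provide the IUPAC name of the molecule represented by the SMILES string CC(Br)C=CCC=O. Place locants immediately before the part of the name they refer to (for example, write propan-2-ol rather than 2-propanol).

5-bromohex-3-enal

Counting along the main chain through the –CHO group and the multiple bond gives 6 carbons: the parent is hexane.
An aldehyde (terminal –CHO) is the principal characteristic group, giving the suffix -al.
A C=C double bond in the chain gives the infix -ene-.
Choose the numbering such that the aldehyde carbon is C-1 by definition.
That gives the double bond between C-3 and C-4; a bromo group at C-5.
The name is 5-bromohex-3-enal.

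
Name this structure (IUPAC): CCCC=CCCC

oct-4-ene

Counting along the main chain through the multiple bond gives 8 carbons: the parent is octane.
There is one C=C double bond, indicated by the ending -ene.
Both numbering directions give the same locant set; either may be used.
With this numbering: the double bond between C-4 and C-5.
Assembling the pieces gives oct-4-ene.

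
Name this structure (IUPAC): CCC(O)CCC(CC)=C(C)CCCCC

6-ethyl-7-methyldodec-6-en-3-ol

The longest carbon chain that includes the –OH group and the multiple bond has 12 carbons, so the parent hydride is dodecane.
The principal characteristic group is an alcohol (–OH), named with the suffix -ol.
The chain contains a C=C double bond, so the unsaturation ending is -ene.
Number the chain so that numbering from this end puts the hydroxyl group at C-3 rather than C-10.
With this numbering: the hydroxyl at C-3; the double bond between C-6 and C-7; an ethyl group at C-6; a methyl group at C-7.
Substituent prefixes are cited in alphabetical order (multiplying prefixes like di-/tri- are ignored for ordering).
The name is 6-ethyl-7-methyldodec-6-en-3-ol.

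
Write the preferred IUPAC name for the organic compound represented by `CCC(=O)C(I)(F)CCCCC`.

Counting along the main chain through the carbonyl gives 9 carbons: the parent is nonane.
The highest-priority functional group is a ketone (C=O on an internal carbon), so the name ends in -one.
Choose the numbering such that numbering from this end puts the carbonyl group at C-3 rather than C-7.
With this numbering: the carbonyl at C-3; a fluoro group at C-4; an iodo group at C-4.
Substituent prefixes are cited in alphabetical order (multiplying prefixes like di-/tri- are ignored for ordering).
The name is 4-fluoro-4-iodononan-3-one.

4-fluoro-4-iodononan-3-one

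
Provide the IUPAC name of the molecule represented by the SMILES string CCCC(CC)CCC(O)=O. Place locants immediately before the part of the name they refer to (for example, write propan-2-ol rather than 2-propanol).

4-ethylheptanoic acid

Counting along the main chain through the –COOH group gives 7 carbons: the parent is heptane.
The highest-priority functional group is a carboxylic acid (terminal –COOH), so the name ends in -oic acid.
Choose the numbering such that the carboxylic acid carbon is C-1 by definition.
That gives an ethyl group at C-4.
The name is 4-ethylheptanoic acid.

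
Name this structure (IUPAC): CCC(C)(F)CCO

3-fluoro-3-methylpentan-1-ol

The longest chain bearing the –OH group is 5 carbons long (pentane).
An alcohol (–OH) is the principal characteristic group, giving the suffix -ol.
The numbering direction is chosen so that numbering from this end puts the hydroxyl group at C-1 rather than C-5.
That gives the hydroxyl at C-1; a fluoro group at C-3; a methyl group at C-3.
Prefixes are listed alphabetically: fluoro, methyl.
Assembling the pieces gives 3-fluoro-3-methylpentan-1-ol.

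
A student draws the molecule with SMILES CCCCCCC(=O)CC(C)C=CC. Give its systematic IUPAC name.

The longest carbon chain that includes the carbonyl and the multiple bond has 12 carbons, so the parent hydride is dodecane.
The principal characteristic group is a ketone (C=O on an internal carbon), named with the suffix -one.
A C=C double bond in the chain gives the infix -ene-.
Number the chain so that numbering from this end puts the carbonyl group at C-6 rather than C-7.
That gives the carbonyl at C-6; the double bond between C-2 and C-3; a methyl group at C-4.
Assembling the pieces gives 4-methyldodec-2-en-6-one.

4-methyldodec-2-en-6-one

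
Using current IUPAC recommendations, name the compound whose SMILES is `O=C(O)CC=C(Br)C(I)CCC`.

4-bromo-5-iodooct-3-enoic acid

The longest carbon chain that includes the –COOH group and the multiple bond has 8 carbons, so the parent hydride is octane.
The highest-priority functional group is a carboxylic acid (terminal –COOH), so the name ends in -oic acid.
The chain contains a C=C double bond, so the unsaturation ending is -ene.
Choose the numbering such that the carboxylic acid carbon is C-1 by definition.
With this numbering: the double bond between C-3 and C-4; a bromo group at C-4; an iodo group at C-5.
Prefixes are listed alphabetically: bromo, iodo.
Assembling the pieces gives 4-bromo-5-iodooct-3-enoic acid.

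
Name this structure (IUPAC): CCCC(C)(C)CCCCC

The parent chain contains 9 carbons (nonane).
Number the chain so that the substituent locant set {4,4} is lower than {6,6} at the first point of difference.
That gives two methyl groups at C-4.
Putting it together: 4,4-dimethylnonane.

4,4-dimethylnonane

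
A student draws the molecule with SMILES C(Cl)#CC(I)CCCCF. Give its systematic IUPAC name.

The longest chain bearing the multiple bond is 7 carbons long (heptane).
The chain contains a C≡C triple bond, so the unsaturation ending is -yne.
The numbering direction is chosen so that numbering from this end puts the triple bond at C-1 rather than C-6.
That gives the triple bond between C-1 and C-2; a chloro group at C-1; a fluoro group at C-7; an iodo group at C-3.
Prefixes are listed alphabetically: chloro, fluoro, iodo.
Assembling the pieces gives 1-chloro-7-fluoro-3-iodohept-1-yne.

1-chloro-7-fluoro-3-iodohept-1-yne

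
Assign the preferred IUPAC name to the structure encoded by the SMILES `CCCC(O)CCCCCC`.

The longest chain bearing the –OH group is 10 carbons long (decane).
An alcohol (–OH) is the principal characteristic group, giving the suffix -ol.
Number the chain so that numbering from this end puts the hydroxyl group at C-4 rather than C-7.
With this numbering: the hydroxyl at C-4.
The name is decan-4-ol.

decan-4-ol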